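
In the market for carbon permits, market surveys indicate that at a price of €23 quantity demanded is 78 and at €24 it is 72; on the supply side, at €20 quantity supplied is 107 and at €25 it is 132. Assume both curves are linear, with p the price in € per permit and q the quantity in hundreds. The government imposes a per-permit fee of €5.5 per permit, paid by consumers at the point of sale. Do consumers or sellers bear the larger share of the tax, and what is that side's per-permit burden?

Sellers bear the larger share: €3 per permit.

Demand slope: (72 − 78)/(24 − 23) = -6, so qd = 216 − 6p.
Supply slope: (132 − 107)/(25 − 20) = 5, so qs = 5p + 7.
Before the tax: set 216 − 6p = 5p + 7 → p* = €19, q* = 102.
With the tax collected from consumers, demand (in seller-price terms) shifts: qd = 216 − 6(p + 5.5).
New equilibrium: consumers pay €21.5, sellers receive €16, q = 87. (Wedge: pb − ps = 5.5.)
Per-permit burden: consumers €2.5, sellers €3.
Sellers take the larger share because supply is less price-elastic here (demand slope 6 vs supply slope 5).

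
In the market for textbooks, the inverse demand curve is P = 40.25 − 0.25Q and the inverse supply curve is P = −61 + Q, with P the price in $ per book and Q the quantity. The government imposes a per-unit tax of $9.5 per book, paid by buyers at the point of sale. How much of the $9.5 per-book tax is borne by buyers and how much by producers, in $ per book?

Inverting to Q(P) form: Qd = 161 − 4P; Qs = P + 61.
Before the tax: set 161 − 4P = P + 61 → P* = $20, Q* = 81.
With the tax collected from buyers, demand (in seller-price terms) shifts: Qd = 161 − 4(P + 9.5).
New equilibrium: buyers pay $21.9, producers receive $12.4, Q = 73.4. (Wedge: Pb − Ps = 9.5.)
Burden on buyers: $1.9; on producers: $7.6. (They sum to $9.5.)
The less price-elastic side of the market bears the larger share of a per-unit tax.

Buyers bear $1.9 per book; producers bear $7.6 per book.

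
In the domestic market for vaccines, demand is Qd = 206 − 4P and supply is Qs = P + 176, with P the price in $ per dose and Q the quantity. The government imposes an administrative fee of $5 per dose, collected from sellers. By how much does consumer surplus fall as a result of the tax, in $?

Consumer surplus falls by $180.

Before the tax: set 206 − 4P = P + 176 → P* = $6, Q* = 182.
With the tax collected from sellers, supply shifts: Qs = (P − 5) + 176.
New equilibrium: buyers pay $7, sellers receive $2, Q = 178. (Wedge: Pb − Ps = 5.)
ΔCS is the trapezoid between Q = 178 and Q = 182 of height $1: ½ · (182 + 178) · 1 = $180.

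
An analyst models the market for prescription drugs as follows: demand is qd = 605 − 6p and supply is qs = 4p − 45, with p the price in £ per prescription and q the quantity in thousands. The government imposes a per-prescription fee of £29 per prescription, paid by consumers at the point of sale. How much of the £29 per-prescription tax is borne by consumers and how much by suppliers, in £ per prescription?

Without the tax, 605 − 6p = 4p − 45 gives 10p = 650, so p* = £65 and q* = 215.
With the tax collected from consumers, demand (in seller-price terms) shifts: qd = 605 − 6(p + 29).
Solving gives q = 145.4 with consumers paying £76.6 and suppliers receiving £47.6 (the £29 wedge).
Burden on consumers: £11.6; on suppliers: £17.4. (They sum to £29.)
The less price-elastic side of the market bears the larger share of a per-unit tax.

Consumers bear £11.6 per prescription; suppliers bear £17.4 per prescription.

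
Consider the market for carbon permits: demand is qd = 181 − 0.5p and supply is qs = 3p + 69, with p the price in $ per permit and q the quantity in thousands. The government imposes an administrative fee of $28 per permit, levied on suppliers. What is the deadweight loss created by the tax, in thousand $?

Deadweight loss = $168 thousand.

Before the tax: set 181 − 0.5p = 3p + 69 → p* = $32, q* = 165.
With the tax collected from suppliers, supply shifts: qs = 3(p − 28) + 69.
Solving gives q = 153 with consumers paying $56 and suppliers receiving $28 (the $28 wedge).
Quantity falls by |ΔQ| = |165 − 153| = 12.
DWL = ½ · t · |ΔQ| = ½ · 28 · 12 = $168.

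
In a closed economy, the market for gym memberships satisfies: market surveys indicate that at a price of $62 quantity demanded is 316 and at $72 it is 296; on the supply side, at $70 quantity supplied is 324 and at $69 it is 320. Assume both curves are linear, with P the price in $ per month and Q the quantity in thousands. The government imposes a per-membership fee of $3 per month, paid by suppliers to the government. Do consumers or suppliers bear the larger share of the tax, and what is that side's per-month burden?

Demand slope: (296 − 316)/(72 − 62) = -2, so Qd = 440 − 2P.
Supply slope: (320 − 324)/(69 − 70) = 4, so Qs = 4P + 44.
Without the tax, 440 − 2P = 4P + 44 gives 6P = 396, so P* = $66 and Q* = 308.
With the tax collected from suppliers, supply shifts: Qs = 4(P − 3) + 44.
Solving gives Q = 304 with consumers paying $68 and suppliers receiving $65 (the $3 wedge).
Per-month burden: consumers $2, suppliers $1.
Consumers take the larger share because demand is less price-elastic here (demand slope 2 vs supply slope 4).

Consumers bear the larger share: $2 per month.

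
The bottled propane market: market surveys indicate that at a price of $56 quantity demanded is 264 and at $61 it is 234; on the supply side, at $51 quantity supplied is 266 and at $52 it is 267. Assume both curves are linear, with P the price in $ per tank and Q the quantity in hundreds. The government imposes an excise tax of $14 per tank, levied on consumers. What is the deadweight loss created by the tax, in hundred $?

Demand slope: (234 − 264)/(61 − 56) = -6, so Qd = 600 − 6P.
Supply slope: (267 − 266)/(52 − 51) = 1, so Qs = P + 215.
Without the tax, 600 − 6P = P + 215 gives 7P = 385, so P* = $55 and Q* = 270.
With the tax collected from consumers, demand (in seller-price terms) shifts: Qd = 600 − 6(P + 14).
New equilibrium: consumers pay $57, suppliers receive $43, Q = 258. (Wedge: Pb − Ps = 14.)
Quantity falls by |ΔQ| = |270 − 258| = 12.
DWL = ½ · t · |ΔQ| = ½ · 14 · 12 = $84.

Deadweight loss = $84 hundred.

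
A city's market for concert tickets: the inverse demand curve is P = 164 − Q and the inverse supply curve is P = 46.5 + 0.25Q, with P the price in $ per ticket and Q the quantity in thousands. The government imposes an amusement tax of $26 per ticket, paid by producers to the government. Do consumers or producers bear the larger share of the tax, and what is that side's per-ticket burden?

Rewrite in direct form: Qd = 164 − P and Qs = 4P − 186.
Before the tax: set 164 − P = 4P − 186 → P* = $70, Q* = 94.
With the tax collected from producers, supply shifts: Qs = 4(P − 26) − 186.
Solving gives Q = 73.2 with consumers paying $90.8 and producers receiving $64.8 (the $26 wedge).
Per-ticket burden: consumers $20.8, producers $5.2.
Consumers take the larger share because demand is less price-elastic here (demand slope 1 vs supply slope 4).
The less price-elastic side of the market bears the larger share of a per-unit tax.

Consumers bear the larger share: $20.8 per ticket.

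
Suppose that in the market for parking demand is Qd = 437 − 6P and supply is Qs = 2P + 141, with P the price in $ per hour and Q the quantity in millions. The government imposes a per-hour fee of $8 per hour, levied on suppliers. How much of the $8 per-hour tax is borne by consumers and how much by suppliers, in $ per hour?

Consumers bear $2 per hour; suppliers bear $6 per hour.

Without the tax, 437 − 6P = 2P + 141 gives 8P = 296, so P* = $37 and Q* = 215.
With the tax collected from suppliers, supply shifts: Qs = 2(P − 8) + 141.
Solving gives Q = 203 with consumers paying $39 and suppliers receiving $31 (the $8 wedge).
Burden on consumers: $2; on suppliers: $6. (They sum to $8.)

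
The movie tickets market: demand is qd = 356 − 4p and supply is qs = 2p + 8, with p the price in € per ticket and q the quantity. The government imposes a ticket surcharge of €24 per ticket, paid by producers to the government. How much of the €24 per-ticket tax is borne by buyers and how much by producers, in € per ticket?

Before the tax: set 356 − 4p = 2p + 8 → p* = €58, q* = 124.
With the tax collected from producers, supply shifts: qs = 2(p − 24) + 8.
Solving gives q = 92 with buyers paying €66 and producers receiving €42 (the €24 wedge).
Burden on buyers: €8; on producers: €16. (They sum to €24.)

Buyers bear €8 per ticket; producers bear €16 per ticket.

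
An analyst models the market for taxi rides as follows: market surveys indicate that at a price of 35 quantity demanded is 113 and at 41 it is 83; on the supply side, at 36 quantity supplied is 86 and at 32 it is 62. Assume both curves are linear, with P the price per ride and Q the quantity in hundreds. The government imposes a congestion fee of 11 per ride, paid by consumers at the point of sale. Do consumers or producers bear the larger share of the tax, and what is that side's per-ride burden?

Consumers bear the larger share: 6 per ride.

Demand slope: (83 − 113)/(41 − 35) = -5, so Qd = 288 − 5P.
Supply slope: (62 − 86)/(32 − 36) = 6, so Qs = 6P − 130.
Without the tax, 288 − 5P = 6P − 130 gives 11P = 418, so P* = 38 and Q* = 98.
With the tax collected from consumers, demand (in seller-price terms) shifts: Qd = 288 − 5(P + 11).
Solving gives Q = 68 with consumers paying 44 and producers receiving 33 (the 11 wedge).
Per-ride burden: consumers 6, producers 5.
Consumers take the larger share because demand is less price-elastic here (demand slope 5 vs supply slope 6).
The less price-elastic side of the market bears the larger share of a per-unit tax.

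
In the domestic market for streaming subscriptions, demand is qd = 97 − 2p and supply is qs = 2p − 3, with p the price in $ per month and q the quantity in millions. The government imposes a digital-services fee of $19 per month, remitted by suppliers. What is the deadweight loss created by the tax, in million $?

Deadweight loss = $180.5 million.

Without the tax, 97 − 2p = 2p − 3 gives 4p = 100, so p* = $25 and q* = 47.
With the tax collected from suppliers, supply shifts: qs = 2(p − 19) − 3.
Solving gives q = 28 with consumers paying $34.5 and suppliers receiving $15.5 (the $19 wedge).
Quantity falls by |ΔQ| = |47 − 28| = 19.
DWL = ½ · t · |ΔQ| = ½ · 19 · 19 = $180.5.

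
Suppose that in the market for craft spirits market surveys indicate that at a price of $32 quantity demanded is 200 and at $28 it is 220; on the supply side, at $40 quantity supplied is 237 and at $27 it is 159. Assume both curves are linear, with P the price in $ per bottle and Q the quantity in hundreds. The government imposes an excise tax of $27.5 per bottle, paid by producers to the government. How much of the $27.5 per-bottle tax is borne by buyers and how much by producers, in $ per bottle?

Demand slope: (220 − 200)/(28 − 32) = -5, so Qd = 360 − 5P.
Supply slope: (159 − 237)/(27 − 40) = 6, so Qs = 6P − 3.
Without the tax, 360 − 5P = 6P − 3 gives 11P = 363, so P* = $33 and Q* = 195.
With the tax collected from producers, supply shifts: Qs = 6(P − 27.5) − 3.
Solving gives Q = 120 with buyers paying $48 and producers receiving $20.5 (the $27.5 wedge).
Burden on buyers: $15; on producers: $12.5. (They sum to $27.5.)

Buyers bear $15 per bottle; producers bear $12.5 per bottle.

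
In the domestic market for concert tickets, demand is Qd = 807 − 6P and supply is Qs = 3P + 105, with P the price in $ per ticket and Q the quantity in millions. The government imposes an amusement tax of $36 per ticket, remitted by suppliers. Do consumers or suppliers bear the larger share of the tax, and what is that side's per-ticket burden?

Before the tax: set 807 − 6P = 3P + 105 → P* = $78, Q* = 339.
With the tax collected from suppliers, supply shifts: Qs = 3(P − 36) + 105.
New equilibrium: consumers pay $90, suppliers receive $54, Q = 267. (Wedge: Pb − Ps = 36.)
Per-ticket burden: consumers $12, suppliers $24.
Suppliers take the larger share because supply is less price-elastic here (demand slope 6 vs supply slope 3).

Suppliers bear the larger share: $24 per ticket.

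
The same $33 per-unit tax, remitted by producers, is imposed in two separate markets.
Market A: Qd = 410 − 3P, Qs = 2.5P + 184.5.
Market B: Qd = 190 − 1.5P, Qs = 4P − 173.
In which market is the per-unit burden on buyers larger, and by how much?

Market A: pre-tax P* = $41, Q* = 287; post-tax Q = 242; per-unit burden on buyers = $15.
Market B: pre-tax P* = $66, Q* = 91; post-tax Q = 55; per-unit burden on buyers = $24.
Difference: $15 vs $24 → market B is larger by $9.

Market B, by $9.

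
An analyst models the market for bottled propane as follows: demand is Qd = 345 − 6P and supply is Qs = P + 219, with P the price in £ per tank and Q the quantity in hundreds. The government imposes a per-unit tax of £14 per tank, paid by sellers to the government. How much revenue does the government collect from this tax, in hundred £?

Tax revenue = £3150 hundred.

Before the tax: set 345 − 6P = P + 219 → P* = £18, Q* = 237.
With the tax collected from sellers, supply shifts: Qs = (P − 14) + 219.
Solving gives Q = 225 with buyers paying £20 and sellers receiving £6 (the £14 wedge).
Revenue = t · Q = 14 · 225 = £3150.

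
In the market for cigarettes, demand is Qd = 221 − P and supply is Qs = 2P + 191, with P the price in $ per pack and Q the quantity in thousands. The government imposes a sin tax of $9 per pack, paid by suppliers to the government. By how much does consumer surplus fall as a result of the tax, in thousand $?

Consumer surplus falls by $1248 thousand.

Before the tax: set 221 − P = 2P + 191 → P* = $10, Q* = 211.
With the tax collected from suppliers, supply shifts: Qs = 2(P − 9) + 191.
New equilibrium: consumers pay $16, suppliers receive $7, Q = 205. (Wedge: Pb − Ps = 9.)
ΔCS is the trapezoid between Q = 205 and Q = 211 of height $6: ½ · (211 + 205) · 6 = $1248.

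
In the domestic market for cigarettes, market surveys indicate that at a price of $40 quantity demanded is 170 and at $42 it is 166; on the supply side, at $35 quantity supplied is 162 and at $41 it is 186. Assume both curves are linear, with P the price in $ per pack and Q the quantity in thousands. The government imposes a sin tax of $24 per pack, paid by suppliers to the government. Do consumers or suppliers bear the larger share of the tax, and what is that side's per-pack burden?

Demand slope: (166 − 170)/(42 − 40) = -2, so Qd = 250 − 2P.
Supply slope: (186 − 162)/(41 − 35) = 4, so Qs = 4P + 22.
Without the tax, 250 − 2P = 4P + 22 gives 6P = 228, so P* = $38 and Q* = 174.
With the tax collected from suppliers, supply shifts: Qs = 4(P − 24) + 22.
New equilibrium: consumers pay $54, suppliers receive $30, Q = 142. (Wedge: Pb − Ps = 24.)
Per-pack burden: consumers $16, suppliers $8.
Consumers take the larger share because demand is less price-elastic here (demand slope 2 vs supply slope 4).
The less price-elastic side of the market bears the larger share of a per-unit tax.

Consumers bear the larger share: $16 per pack.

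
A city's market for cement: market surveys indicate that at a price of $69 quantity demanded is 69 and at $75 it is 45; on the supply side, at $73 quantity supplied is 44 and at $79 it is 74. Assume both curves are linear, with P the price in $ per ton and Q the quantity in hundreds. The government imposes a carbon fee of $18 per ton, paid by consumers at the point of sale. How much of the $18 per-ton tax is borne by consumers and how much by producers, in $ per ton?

Demand slope: (45 − 69)/(75 − 69) = -4, so Qd = 345 − 4P.
Supply slope: (74 − 44)/(79 − 73) = 5, so Qs = 5P − 321.
Without the tax, 345 − 4P = 5P − 321 gives 9P = 666, so P* = $74 and Q* = 49.
With the tax collected from consumers, demand (in seller-price terms) shifts: Qd = 345 − 4(P + 18).
New equilibrium: consumers pay $84, producers receive $66, Q = 9. (Wedge: Pb − Ps = 18.)
Burden on consumers: $10; on producers: $8. (They sum to $18.)
The less price-elastic side of the market bears the larger share of a per-unit tax.

Consumers bear $10 per ton; producers bear $8 per ton.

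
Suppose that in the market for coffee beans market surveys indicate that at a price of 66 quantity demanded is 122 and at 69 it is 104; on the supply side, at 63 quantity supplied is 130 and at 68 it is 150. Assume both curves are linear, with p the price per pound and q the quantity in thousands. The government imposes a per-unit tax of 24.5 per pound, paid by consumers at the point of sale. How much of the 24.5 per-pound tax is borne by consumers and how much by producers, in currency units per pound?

Consumers bear 9.8 per pound; producers bear 14.7 per pound.

Demand slope: (104 − 122)/(69 − 66) = -6, so qd = 518 − 6p.
Supply slope: (150 − 130)/(68 − 63) = 4, so qs = 4p − 122.
Before the tax: set 518 − 6p = 4p − 122 → p* = 64, q* = 134.
With the tax collected from consumers, demand (in seller-price terms) shifts: qd = 518 − 6(p + 24.5).
New equilibrium: consumers pay 73.8, producers receive 49.3, q = 75.2. (Wedge: pb − ps = 24.5.)
Burden on consumers: 9.8; on producers: 14.7. (They sum to 24.5.)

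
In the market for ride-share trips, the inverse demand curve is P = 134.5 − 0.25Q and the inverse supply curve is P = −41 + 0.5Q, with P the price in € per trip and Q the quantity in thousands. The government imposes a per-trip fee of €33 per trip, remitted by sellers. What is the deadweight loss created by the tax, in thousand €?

Rewrite in direct form: Qd = 538 − 4P and Qs = 2P + 82.
Before the tax: set 538 − 4P = 2P + 82 → P* = €76, Q* = 234.
With the tax collected from sellers, supply shifts: Qs = 2(P − 33) + 82.
Solving gives Q = 190 with consumers paying €87 and sellers receiving €54 (the €33 wedge).
Quantity falls by |ΔQ| = |234 − 190| = 44.
DWL = ½ · t · |ΔQ| = ½ · 33 · 44 = €726.

Deadweight loss = €726 thousand.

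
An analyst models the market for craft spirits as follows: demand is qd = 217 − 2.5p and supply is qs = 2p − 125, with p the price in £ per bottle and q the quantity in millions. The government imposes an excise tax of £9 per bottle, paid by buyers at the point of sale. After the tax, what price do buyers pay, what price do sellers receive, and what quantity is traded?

Without the tax, 217 − 2.5p = 2p − 125 gives 4.5p = 342, so p* = £76 and q* = 27.
With the tax collected from buyers, demand (in seller-price terms) shifts: qd = 217 − 2.5(p + 9).
Solving gives q = 17 with buyers paying £80 and sellers receiving £71 (the £9 wedge).

Buyers pay £80; sellers receive £71; quantity = 17.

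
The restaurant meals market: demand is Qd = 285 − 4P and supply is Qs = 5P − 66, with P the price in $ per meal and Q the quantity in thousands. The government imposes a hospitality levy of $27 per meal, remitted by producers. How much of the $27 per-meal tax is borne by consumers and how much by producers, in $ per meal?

Consumers bear $15 per meal; producers bear $12 per meal.

Without the tax, 285 − 4P = 5P − 66 gives 9P = 351, so P* = $39 and Q* = 129.
With the tax collected from producers, supply shifts: Qs = 5(P − 27) − 66.
New equilibrium: consumers pay $54, producers receive $27, Q = 69. (Wedge: Pb − Ps = 27.)
Burden on consumers: $15; on producers: $12. (They sum to $27.)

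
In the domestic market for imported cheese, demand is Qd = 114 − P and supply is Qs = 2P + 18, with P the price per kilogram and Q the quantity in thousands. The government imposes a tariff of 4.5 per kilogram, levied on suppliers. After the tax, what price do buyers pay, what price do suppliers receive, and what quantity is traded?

Before the tax: set 114 − P = 2P + 18 → P* = 32, Q* = 82.
With the tax collected from suppliers, supply shifts: Qs = 2(P − 4.5) + 18.
New equilibrium: buyers pay 35, suppliers receive 30.5, Q = 79. (Wedge: Pb − Ps = 4.5.)
The less price-elastic side of the market bears the larger share of a per-unit tax.

Buyers pay 35; suppliers receive 30.5; quantity = 79.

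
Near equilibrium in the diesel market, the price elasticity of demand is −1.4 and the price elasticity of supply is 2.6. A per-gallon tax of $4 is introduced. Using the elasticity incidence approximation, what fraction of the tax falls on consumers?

Incidence ratio: consumers' share ≈ εs / (εs + |εd|) = 2.6 / (2.6 + 1.4) = 0.65.
Supply is the more elastic side, so consumers bear the larger share.

Consumers' share ≈ 0.65.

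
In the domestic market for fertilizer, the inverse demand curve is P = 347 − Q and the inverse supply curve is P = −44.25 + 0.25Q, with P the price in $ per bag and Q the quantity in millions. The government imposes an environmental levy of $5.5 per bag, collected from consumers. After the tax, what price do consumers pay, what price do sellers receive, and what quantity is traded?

Consumers pay $38.4; sellers receive $32.9; quantity = 308.6.

Rewrite in direct form: Qd = 347 − P and Qs = 4P + 177.
Without the tax, 347 − P = 4P + 177 gives 5P = 170, so P* = $34 and Q* = 313.
With the tax collected from consumers, demand (in seller-price terms) shifts: Qd = 347 − (P + 5.5).
Solving gives Q = 308.6 with consumers paying $38.4 and sellers receiving $32.9 (the $5.5 wedge).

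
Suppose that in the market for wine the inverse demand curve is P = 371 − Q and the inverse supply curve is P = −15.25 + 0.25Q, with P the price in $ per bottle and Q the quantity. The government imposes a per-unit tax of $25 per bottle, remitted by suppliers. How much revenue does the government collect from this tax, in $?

Tax revenue = $7225.

Rewrite in direct form: Qd = 371 − P and Qs = 4P + 61.
Before the tax: set 371 − P = 4P + 61 → P* = $62, Q* = 309.
With the tax collected from suppliers, supply shifts: Qs = 4(P − 25) + 61.
New equilibrium: consumers pay $82, suppliers receive $57, Q = 289. (Wedge: Pb − Ps = 25.)
Revenue = t · Q = 25 · 289 = $7225.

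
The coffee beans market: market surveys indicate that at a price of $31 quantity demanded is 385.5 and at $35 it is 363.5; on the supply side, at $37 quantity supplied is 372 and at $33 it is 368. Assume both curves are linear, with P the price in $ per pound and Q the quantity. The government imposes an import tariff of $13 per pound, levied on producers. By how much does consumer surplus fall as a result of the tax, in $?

Demand slope: (363.5 − 385.5)/(35 − 31) = -5.5, so Qd = 556 − 5.5P.
Supply slope: (368 − 372)/(33 − 37) = 1, so Qs = P + 335.
Without the tax, 556 − 5.5P = P + 335 gives 6.5P = 221, so P* = $34 and Q* = 369.
With the tax collected from producers, supply shifts: Qs = (P − 13) + 335.
New equilibrium: consumers pay $36, producers receive $23, Q = 358. (Wedge: Pb − Ps = 13.)
ΔCS is the trapezoid between Q = 358 and Q = 369 of height $2: ½ · (369 + 358) · 2 = $727.

Consumer surplus falls by $727.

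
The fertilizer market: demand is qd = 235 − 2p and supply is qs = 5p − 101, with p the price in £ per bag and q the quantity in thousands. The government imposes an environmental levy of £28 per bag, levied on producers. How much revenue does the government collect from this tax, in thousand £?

Without the tax, 235 − 2p = 5p − 101 gives 7p = 336, so p* = £48 and q* = 139.
With the tax collected from producers, supply shifts: qs = 5(p − 28) − 101.
New equilibrium: consumers pay £68, producers receive £40, q = 99. (Wedge: pb − ps = 28.)
Revenue = t · Q = 28 · 99 = £2772.

Tax revenue = £2772 thousand.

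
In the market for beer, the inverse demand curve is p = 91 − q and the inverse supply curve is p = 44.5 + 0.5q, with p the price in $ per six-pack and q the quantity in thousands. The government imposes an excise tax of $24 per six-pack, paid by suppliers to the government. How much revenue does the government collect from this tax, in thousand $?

Rewrite in direct form: qd = 91 − p and qs = 2p − 89.
Without the tax, 91 − p = 2p − 89 gives 3p = 180, so p* = $60 and q* = 31.
With the tax collected from suppliers, supply shifts: qs = 2(p − 24) − 89.
Solving gives q = 15 with buyers paying $76 and suppliers receiving $52 (the $24 wedge).
Revenue = t · Q = 24 · 15 = $360.

Tax revenue = $360 thousand.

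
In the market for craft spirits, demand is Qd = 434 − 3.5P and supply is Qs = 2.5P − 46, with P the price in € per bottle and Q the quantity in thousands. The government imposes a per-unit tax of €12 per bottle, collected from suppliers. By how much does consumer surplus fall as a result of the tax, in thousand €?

Without the tax, 434 − 3.5P = 2.5P − 46 gives 6P = 480, so P* = €80 and Q* = 154.
With the tax collected from suppliers, supply shifts: Qs = 2.5(P − 12) − 46.
New equilibrium: consumers pay €85, suppliers receive €73, Q = 136.5. (Wedge: Pb − Ps = 12.)
ΔCS is the trapezoid between Q = 136.5 and Q = 154 of height €5: ½ · (154 + 136.5) · 5 = €726.25.

Consumer surplus falls by €726.25 thousand.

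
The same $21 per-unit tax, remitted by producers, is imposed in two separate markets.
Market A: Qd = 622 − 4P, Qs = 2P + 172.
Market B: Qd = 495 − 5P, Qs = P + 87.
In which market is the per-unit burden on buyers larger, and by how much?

Market A, by $3.5.

Market A: pre-tax P* = $75, Q* = 322; post-tax Q = 294; per-unit burden on buyers = $7.
Market B: pre-tax P* = $68, Q* = 155; post-tax Q = 137.5; per-unit burden on buyers = $3.5.
Difference: $7 vs $3.5 → market A is larger by $3.5.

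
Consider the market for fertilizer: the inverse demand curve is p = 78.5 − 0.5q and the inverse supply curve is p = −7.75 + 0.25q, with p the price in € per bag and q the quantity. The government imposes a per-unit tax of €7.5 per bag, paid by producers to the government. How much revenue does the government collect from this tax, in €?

Inverting to q(p) form: qd = 157 − 2p; qs = 4p + 31.
Before the tax: set 157 − 2p = 4p + 31 → p* = €21, q* = 115.
With the tax collected from producers, supply shifts: qs = 4(p − 7.5) + 31.
New equilibrium: buyers pay €26, producers receive €18.5, q = 105. (Wedge: pb − ps = 7.5.)
Revenue = t · Q = 7.5 · 105 = €787.5.

Tax revenue = €787.5.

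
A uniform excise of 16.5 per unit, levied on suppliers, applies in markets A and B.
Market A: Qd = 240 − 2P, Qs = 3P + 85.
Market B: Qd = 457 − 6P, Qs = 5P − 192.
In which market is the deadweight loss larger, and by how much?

Market B, by 207.9.

Market A: pre-tax P* = 31, Q* = 178; post-tax Q = 158.2; deadweight loss = 163.35.
Market B: pre-tax P* = 59, Q* = 103; post-tax Q = 58; deadweight loss = 371.25.
Difference: 163.35 vs 371.25 → market B is larger by 207.9.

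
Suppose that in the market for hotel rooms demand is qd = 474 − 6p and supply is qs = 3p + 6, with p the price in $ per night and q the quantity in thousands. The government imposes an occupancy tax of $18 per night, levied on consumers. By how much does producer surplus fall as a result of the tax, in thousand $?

Producer surplus falls by $1728 thousand.

Before the tax: set 474 − 6p = 3p + 6 → p* = $52, q* = 162.
With the tax collected from consumers, demand (in seller-price terms) shifts: qd = 474 − 6(p + 18).
New equilibrium: consumers pay $58, suppliers receive $40, q = 126. (Wedge: pb − ps = 18.)
ΔPS is the trapezoid between Q = 126 and Q = 162 of height $12: ½ · (162 + 126) · 12 = $1728.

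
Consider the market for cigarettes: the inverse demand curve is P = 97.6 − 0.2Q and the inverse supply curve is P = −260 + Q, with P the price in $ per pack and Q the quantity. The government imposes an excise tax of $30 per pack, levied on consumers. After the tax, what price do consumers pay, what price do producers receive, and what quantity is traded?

Consumers pay $43; producers receive $13; quantity = 273.

Rewrite in direct form: Qd = 488 − 5P and Qs = P + 260.
Without the tax, 488 − 5P = P + 260 gives 6P = 228, so P* = $38 and Q* = 298.
With the tax collected from consumers, demand (in seller-price terms) shifts: Qd = 488 − 5(P + 30).
Solving gives Q = 273 with consumers paying $43 and producers receiving $13 (the $30 wedge).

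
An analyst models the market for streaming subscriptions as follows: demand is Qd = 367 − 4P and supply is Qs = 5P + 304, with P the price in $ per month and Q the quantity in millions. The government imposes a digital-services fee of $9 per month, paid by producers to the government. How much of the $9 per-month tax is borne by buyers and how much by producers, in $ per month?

Buyers bear $5 per month; producers bear $4 per month.

Before the tax: set 367 − 4P = 5P + 304 → P* = $7, Q* = 339.
With the tax collected from producers, supply shifts: Qs = 5(P − 9) + 304.
New equilibrium: buyers pay $12, producers receive $3, Q = 319. (Wedge: Pb − Ps = 9.)
Burden on buyers: $5; on producers: $4. (They sum to $9.)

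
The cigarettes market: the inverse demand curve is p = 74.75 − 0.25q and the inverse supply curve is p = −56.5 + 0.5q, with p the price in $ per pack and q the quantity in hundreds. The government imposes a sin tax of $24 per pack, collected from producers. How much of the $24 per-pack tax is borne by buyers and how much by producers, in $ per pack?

Buyers bear $8 per pack; producers bear $16 per pack.

Inverting to q(p) form: qd = 299 − 4p; qs = 2p + 113.
Before the tax: set 299 − 4p = 2p + 113 → p* = $31, q* = 175.
With the tax collected from producers, supply shifts: qs = 2(p − 24) + 113.
Solving gives q = 143 with buyers paying $39 and producers receiving $15 (the $24 wedge).
Burden on buyers: $8; on producers: $16. (They sum to $24.)
The less price-elastic side of the market bears the larger share of a per-unit tax.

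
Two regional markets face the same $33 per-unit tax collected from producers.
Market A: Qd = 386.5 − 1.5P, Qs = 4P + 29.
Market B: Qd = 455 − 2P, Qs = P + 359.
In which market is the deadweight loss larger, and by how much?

Market A, by $231.

Market A: pre-tax P* = $65, Q* = 289; post-tax Q = 253; deadweight loss = $594.
Market B: pre-tax P* = $32, Q* = 391; post-tax Q = 369; deadweight loss = $363.
Difference: $594 vs $363 → market A is larger by $231.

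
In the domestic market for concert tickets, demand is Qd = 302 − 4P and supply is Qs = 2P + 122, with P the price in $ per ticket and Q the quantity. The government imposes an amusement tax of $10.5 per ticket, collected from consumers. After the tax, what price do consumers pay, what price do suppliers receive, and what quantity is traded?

Before the tax: set 302 − 4P = 2P + 122 → P* = $30, Q* = 182.
With the tax collected from consumers, demand (in seller-price terms) shifts: Qd = 302 − 4(P + 10.5).
New equilibrium: consumers pay $33.5, suppliers receive $23, Q = 168. (Wedge: Pb − Ps = 10.5.)

Consumers pay $33.5; suppliers receive $23; quantity = 168.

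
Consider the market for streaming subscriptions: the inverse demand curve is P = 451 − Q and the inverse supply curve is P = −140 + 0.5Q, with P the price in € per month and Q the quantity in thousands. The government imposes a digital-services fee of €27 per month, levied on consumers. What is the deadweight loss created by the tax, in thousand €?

Deadweight loss = €243 thousand.

Rewrite in direct form: Qd = 451 − P and Qs = 2P + 280.
Before the tax: set 451 − P = 2P + 280 → P* = €57, Q* = 394.
With the tax collected from consumers, demand (in seller-price terms) shifts: Qd = 451 − (P + 27).
Solving gives Q = 376 with consumers paying €75 and suppliers receiving €48 (the €27 wedge).
Quantity falls by |ΔQ| = |394 − 376| = 18.
DWL = ½ · t · |ΔQ| = ½ · 27 · 18 = €243.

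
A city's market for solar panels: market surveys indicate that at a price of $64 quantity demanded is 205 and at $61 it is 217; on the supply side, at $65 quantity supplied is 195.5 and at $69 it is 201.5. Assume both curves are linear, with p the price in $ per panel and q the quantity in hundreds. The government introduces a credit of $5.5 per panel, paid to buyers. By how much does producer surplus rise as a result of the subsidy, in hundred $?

Demand slope: (217 − 205)/(61 − 64) = -4, so qd = 461 − 4p.
Supply slope: (201.5 − 195.5)/(69 − 65) = 1.5, so qs = 1.5p + 98.
Before the subsidy: set 461 − 4p = 1.5p + 98 → p* = $66, q* = 197.
With a per-unit subsidy paid to buyers, each effectively pays p − 5.5, so demand becomes qd = 461 − 4(p − 5.5).
Solving gives q = 203 with buyers paying $64.5 and suppliers receiving $70 (the $5.5 wedge).
ΔPS is the trapezoid between Q = 203 and Q = 197 of height $4: ½ · (197 + 203) · 4 = $800.

Producer surplus rises by $800 hundred.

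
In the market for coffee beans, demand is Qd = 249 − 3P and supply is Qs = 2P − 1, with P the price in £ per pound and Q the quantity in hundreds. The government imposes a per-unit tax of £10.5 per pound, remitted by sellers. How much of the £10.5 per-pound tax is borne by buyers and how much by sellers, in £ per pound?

Buyers bear £4.2 per pound; sellers bear £6.3 per pound.

Without the tax, 249 − 3P = 2P − 1 gives 5P = 250, so P* = £50 and Q* = 99.
With the tax collected from sellers, supply shifts: Qs = 2(P − 10.5) − 1.
Solving gives Q = 86.4 with buyers paying £54.2 and sellers receiving £43.7 (the £10.5 wedge).
Burden on buyers: £4.2; on sellers: £6.3. (They sum to £10.5.)
The less price-elastic side of the market bears the larger share of a per-unit tax.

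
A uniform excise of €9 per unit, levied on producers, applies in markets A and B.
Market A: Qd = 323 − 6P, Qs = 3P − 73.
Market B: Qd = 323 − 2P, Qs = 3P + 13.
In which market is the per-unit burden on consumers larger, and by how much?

Market A: pre-tax P* = €44, Q* = 59; post-tax Q = 41; per-unit burden on consumers = €3.
Market B: pre-tax P* = €62, Q* = 199; post-tax Q = 188.2; per-unit burden on consumers = €5.4.
Difference: €3 vs €5.4 → market B is larger by €2.4.

Market B, by €2.4.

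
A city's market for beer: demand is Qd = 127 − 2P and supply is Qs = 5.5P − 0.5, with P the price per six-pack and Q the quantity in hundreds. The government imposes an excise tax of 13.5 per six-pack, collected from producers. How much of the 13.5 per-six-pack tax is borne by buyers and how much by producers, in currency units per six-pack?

Before the tax: set 127 − 2P = 5.5P − 0.5 → P* = 17, Q* = 93.
With the tax collected from producers, supply shifts: Qs = 5.5(P − 13.5) − 0.5.
Solving gives Q = 73.2 with buyers paying 26.9 and producers receiving 13.4 (the 13.5 wedge).
Burden on buyers: 9.9; on producers: 3.6. (They sum to 13.5.)
The less price-elastic side of the market bears the larger share of a per-unit tax.

Buyers bear 9.9 per six-pack; producers bear 3.6 per six-pack.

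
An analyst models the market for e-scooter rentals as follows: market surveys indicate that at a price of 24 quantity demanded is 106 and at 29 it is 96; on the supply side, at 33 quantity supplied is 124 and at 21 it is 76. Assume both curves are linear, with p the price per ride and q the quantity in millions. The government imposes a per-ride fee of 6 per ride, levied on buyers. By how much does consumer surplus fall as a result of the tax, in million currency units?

Demand slope: (96 − 106)/(29 − 24) = -2, so qd = 154 − 2p.
Supply slope: (76 − 124)/(21 − 33) = 4, so qs = 4p − 8.
Before the tax: set 154 − 2p = 4p − 8 → p* = 27, q* = 100.
With the tax collected from buyers, demand (in seller-price terms) shifts: qd = 154 − 2(p + 6).
New equilibrium: buyers pay 31, suppliers receive 25, q = 92. (Wedge: pb − ps = 6.)
ΔCS is the trapezoid between Q = 92 and Q = 100 of height 4: ½ · (100 + 92) · 4 = 384.

Consumer surplus falls by 384 million.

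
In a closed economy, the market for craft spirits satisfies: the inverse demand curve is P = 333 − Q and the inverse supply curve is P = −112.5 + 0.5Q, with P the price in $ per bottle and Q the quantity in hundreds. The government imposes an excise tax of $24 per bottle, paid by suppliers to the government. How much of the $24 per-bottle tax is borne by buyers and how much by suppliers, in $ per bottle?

Inverting to Q(P) form: Qd = 333 − P; Qs = 2P + 225.
Without the tax, 333 − P = 2P + 225 gives 3P = 108, so P* = $36 and Q* = 297.
With the tax collected from suppliers, supply shifts: Qs = 2(P − 24) + 225.
New equilibrium: buyers pay $52, suppliers receive $28, Q = 281. (Wedge: Pb − Ps = 24.)
Burden on buyers: $16; on suppliers: $8. (They sum to $24.)

Buyers bear $16 per bottle; suppliers bear $8 per bottle.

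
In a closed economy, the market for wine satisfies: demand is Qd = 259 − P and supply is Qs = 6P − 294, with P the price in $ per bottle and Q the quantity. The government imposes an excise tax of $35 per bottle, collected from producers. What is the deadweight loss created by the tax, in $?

Before the tax: set 259 − P = 6P − 294 → P* = $79, Q* = 180.
With the tax collected from producers, supply shifts: Qs = 6(P − 35) − 294.
Solving gives Q = 150 with consumers paying $109 and producers receiving $74 (the $35 wedge).
Quantity falls by |ΔQ| = |180 − 150| = 30.
DWL = ½ · t · |ΔQ| = ½ · 35 · 30 = $525.

Deadweight loss = $525.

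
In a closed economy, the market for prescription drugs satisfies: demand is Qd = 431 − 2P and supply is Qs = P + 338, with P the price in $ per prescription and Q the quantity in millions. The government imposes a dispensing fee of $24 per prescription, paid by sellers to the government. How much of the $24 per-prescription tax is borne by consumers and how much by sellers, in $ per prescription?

Consumers bear $8 per prescription; sellers bear $16 per prescription.

Before the tax: set 431 − 2P = P + 338 → P* = $31, Q* = 369.
With the tax collected from sellers, supply shifts: Qs = (P − 24) + 338.
Solving gives Q = 353 with consumers paying $39 and sellers receiving $15 (the $24 wedge).
Burden on consumers: $8; on sellers: $16. (They sum to $24.)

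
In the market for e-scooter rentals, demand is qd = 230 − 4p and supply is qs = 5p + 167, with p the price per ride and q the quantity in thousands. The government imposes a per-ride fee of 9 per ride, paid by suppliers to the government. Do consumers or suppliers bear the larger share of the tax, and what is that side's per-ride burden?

Consumers bear the larger share: 5 per ride.

Without the tax, 230 − 4p = 5p + 167 gives 9p = 63, so p* = 7 and q* = 202.
With the tax collected from suppliers, supply shifts: qs = 5(p − 9) + 167.
Solving gives q = 182 with consumers paying 12 and suppliers receiving 3 (the 9 wedge).
Per-ride burden: consumers 5, suppliers 4.
Consumers take the larger share because demand is less price-elastic here (demand slope 4 vs supply slope 5).
The less price-elastic side of the market bears the larger share of a per-unit tax.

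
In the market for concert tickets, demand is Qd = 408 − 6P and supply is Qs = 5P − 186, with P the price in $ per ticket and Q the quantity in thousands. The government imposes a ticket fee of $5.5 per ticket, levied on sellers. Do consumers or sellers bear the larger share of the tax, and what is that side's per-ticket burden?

Sellers bear the larger share: $3 per ticket.

Without the tax, 408 − 6P = 5P − 186 gives 11P = 594, so P* = $54 and Q* = 84.
With the tax collected from sellers, supply shifts: Qs = 5(P − 5.5) − 186.
New equilibrium: consumers pay $56.5, sellers receive $51, Q = 69. (Wedge: Pb − Ps = 5.5.)
Per-ticket burden: consumers $2.5, sellers $3.
Sellers take the larger share because supply is less price-elastic here (demand slope 6 vs supply slope 5).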